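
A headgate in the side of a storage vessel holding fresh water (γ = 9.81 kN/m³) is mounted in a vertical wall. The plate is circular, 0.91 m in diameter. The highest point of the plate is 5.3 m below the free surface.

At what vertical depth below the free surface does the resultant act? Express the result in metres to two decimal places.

h_p = 5.76 m

γ = 9.81 kN/m³.
The centroid is at the centre, 0.455 m below the top of the plate, so the centroid depth is h_c = 5.3 + 0.455 = 5.755 m.
A = π(0.455)² = 0.650388 m².
Resultant F = γ·h_c·A = 9.81 × 5.755 × 0.650388 = 36.7187 kN.
I_c = πr⁴/4 = π × 0.455⁴/4 = 0.0336617 m⁴.
Centre of pressure: y_p = y_c + I_c/(y_c·A) = 5.755 + 0.0336617/(5.755 × 0.650388) = 5.755 + 0.00899328 = 5.76399 m along the plane.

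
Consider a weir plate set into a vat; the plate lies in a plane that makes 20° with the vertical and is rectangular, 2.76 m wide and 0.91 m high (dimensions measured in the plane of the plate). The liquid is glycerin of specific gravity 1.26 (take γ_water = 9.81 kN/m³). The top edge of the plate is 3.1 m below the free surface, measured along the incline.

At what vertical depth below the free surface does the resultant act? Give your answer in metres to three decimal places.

h_p = 3.359 m

γ = 1.26 × 9.81 = 12.3606 kN/m³.
The plate makes 20° with the vertical, i.e. θ = 90° − 20° = 70° to the horizontal. Measuring y along the incline from the free-surface line, vertical depth h = y·sinθ with sinθ = 0.939693.
The centroid lies 0.91/2 = 0.455 m below the top edge, so y_c = 3.1 + 0.455 = 3.555 m and h_c = 3.555 × 0.939693 = 3.34061 m.
A = 2.76 × 0.91 = 2.5116 m².
Resultant F = γ·h_c·A = 12.3606 × 3.34061 × 2.5116 = 103.709 kN.
I_c = b·h³/12 = 2.76 × 0.91³/12 = 0.173321 m⁴.
Centre of pressure: y_p = y_c + I_c/(y_c·A) = 3.555 + 0.173321/(3.555 × 2.5116) = 3.555 + 0.0194116 = 3.57441 m along the plane.
Vertically, h_p = y_p·sinθ = 3.57441 × 0.939693 = 3.35885 m.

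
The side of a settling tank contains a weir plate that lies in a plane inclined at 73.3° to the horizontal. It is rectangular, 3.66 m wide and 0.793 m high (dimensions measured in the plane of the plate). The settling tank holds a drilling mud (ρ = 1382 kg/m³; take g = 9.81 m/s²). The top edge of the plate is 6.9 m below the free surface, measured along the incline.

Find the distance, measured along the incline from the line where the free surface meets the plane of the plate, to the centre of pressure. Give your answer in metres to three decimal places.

y_p = 7.304 m

γ = ρg = 1382 × 9.81 / 1000 = 13.55742 kN/m³.
Let θ = 73.3° be the plate's angle to the horizontal; measure y along the incline from where the plane meets the free surface. Vertical depth h = y·sinθ with sinθ = 0.957822.
The centroid lies 0.793/2 = 0.3965 m below the top edge, so y_c = 6.9 + 0.3965 = 7.2965 m and h_c = 7.2965 × 0.957822 = 6.98875 m.
A = 3.66 × 0.793 = 2.90238 m².
Resultant F = γ·h_c·A = 13.55742 × 6.98875 × 2.90238 = 274.999 kN.
I_c = b·h³/12 = 3.66 × 0.793³/12 = 0.152097 m⁴.
Centre of pressure: y_p = y_c + I_c/(y_c·A) = 7.2965 + 0.152097/(7.2965 × 2.90238) = 7.2965 + 0.00718211 = 7.30368 m along the plane.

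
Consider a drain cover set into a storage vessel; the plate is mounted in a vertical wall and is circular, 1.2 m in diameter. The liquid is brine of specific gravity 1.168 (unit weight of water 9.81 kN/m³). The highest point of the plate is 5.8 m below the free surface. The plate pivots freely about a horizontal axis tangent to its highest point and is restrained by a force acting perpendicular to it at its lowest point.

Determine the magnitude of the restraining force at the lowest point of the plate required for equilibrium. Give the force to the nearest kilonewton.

P ≈ 42 kN

γ = 1.168 × 9.81 = 11.45808 kN/m³.
The centroid is at the centre, 0.6 m below the top of the plate, so the centroid depth is h_c = 5.8 + 0.6 = 6.4 m.
A = π(0.6)² = 1.13097 m².
Resultant F = γ·h_c·A = 11.45808 × 6.4 × 1.13097 = 82.936 kN.
I_c = πr⁴/4 = π × 0.6⁴/4 = 0.101788 m⁴.
Centre of pressure: y_p = y_c + I_c/(y_c·A) = 6.4 + 0.101788/(6.4 × 1.13097) = 6.4 + 0.0140626 = 6.41406 m along the plane.
The resultant acts 0.6 + 0.0140626 = 0.614063 m (along the plate) below the hinge at the top edge, so the moment about the hinge is M = F × 0.614063 = 82.936 × 0.614063 = 50.9279 kN·m.
A normal force at the bottom, 1.2 m from the hinge, must supply this moment: P = 50.9279/1.2 = 42.4399 kN.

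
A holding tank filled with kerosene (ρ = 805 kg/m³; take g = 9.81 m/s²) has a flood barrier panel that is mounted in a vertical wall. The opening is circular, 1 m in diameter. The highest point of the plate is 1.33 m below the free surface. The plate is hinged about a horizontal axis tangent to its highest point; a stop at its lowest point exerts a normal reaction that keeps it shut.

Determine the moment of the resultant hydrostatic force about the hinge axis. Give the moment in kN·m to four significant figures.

γ = ρg = 805 × 9.81 / 1000 = 7.89705 kN/m³.
The centroid is at the centre, 0.5 m below the top of the plate, so the centroid depth is h_c = 1.33 + 0.5 = 1.83 m.
A = π(0.5)² = 0.785398 m².
Resultant F = γ·h_c·A = 7.89705 × 1.83 × 0.785398 = 11.3503 kN.
I_c = πr⁴/4 = π × 0.5⁴/4 = 0.0490874 m⁴.
Centre of pressure: y_p = y_c + I_c/(y_c·A) = 1.83 + 0.0490874/(1.83 × 0.785398) = 1.83 + 0.034153 = 1.86415 m along the plane.
The resultant acts 0.5 + 0.034153 = 0.534153 m (along the plate) below the hinge at the top edge, so the moment about the hinge is M = F × 0.534153 = 11.3503 × 0.534153 = 6.0628 kN·m.

M ≈ 6.063 kN·m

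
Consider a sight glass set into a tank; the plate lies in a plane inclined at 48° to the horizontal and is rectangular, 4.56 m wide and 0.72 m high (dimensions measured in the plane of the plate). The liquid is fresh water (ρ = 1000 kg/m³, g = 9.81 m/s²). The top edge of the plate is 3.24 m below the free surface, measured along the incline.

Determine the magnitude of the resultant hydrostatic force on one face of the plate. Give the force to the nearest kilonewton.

F ≈ 86 kN

γ = ρg = 1000 × 9.81 = 9810 N/m³ = 9.81 kN/m³.
Let θ = 48° be the plate's angle to the horizontal; measure y along the incline from where the plane meets the free surface. Vertical depth h = y·sinθ with sinθ = 0.743145.
The centroid lies 0.72/2 = 0.36 m below the top edge, so y_c = 3.24 + 0.36 = 3.6 m and h_c = 3.6 × 0.743145 = 2.67532 m.
A = 4.56 × 0.72 = 3.2832 m².
Resultant F = γ·h_c·A = 9.81 × 2.67532 × 3.2832 = 86.1672 kN.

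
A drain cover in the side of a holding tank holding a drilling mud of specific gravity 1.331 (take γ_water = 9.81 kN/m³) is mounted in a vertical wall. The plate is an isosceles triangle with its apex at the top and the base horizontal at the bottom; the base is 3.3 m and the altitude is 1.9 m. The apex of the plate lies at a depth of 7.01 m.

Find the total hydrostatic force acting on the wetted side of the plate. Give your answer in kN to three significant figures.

F ≈ 339 kN

γ = 1.331 × 9.81 = 13.05711 kN/m³.
With the apex up, the centroid sits 2h/3 = 2 × 1.9/3 = 1.26667 m below the apex, so the centroid depth is h_c = 7.01 + 1.26667 = 8.27667 m.
A = ½ × 3.3 × 1.9 = 3.135 m².
Resultant F = γ·h_c·A = 13.05711 × 8.27667 × 3.135 = 338.798 kN.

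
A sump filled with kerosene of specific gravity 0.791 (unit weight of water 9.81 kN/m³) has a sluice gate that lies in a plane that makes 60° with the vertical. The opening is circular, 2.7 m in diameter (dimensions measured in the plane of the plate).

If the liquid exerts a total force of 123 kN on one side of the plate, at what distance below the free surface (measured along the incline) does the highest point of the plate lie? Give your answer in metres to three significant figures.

γ = 0.791 × 9.81 = 7.75971 kN/m³.
A = π(1.35)² = 5.72555 m².
From F = γ·h_c·A, the centroid depth is h_c = 123/(7.75971 × 5.72555) = 2.76849 m.
The plate makes 60° with the vertical, i.e. θ = 90° − 60° = 30° to the horizontal. Measuring y along the incline from the free-surface line, vertical depth h = y·sinθ with sinθ = 0.500000.
Along the incline, y_c = h_c/sinθ = 2.76849/0.500000 = 5.53698 m.
The centroid is at the centre, 1.35 m below the top of the plate, so the highest point sits at y_top = 5.53698 − 1.35 = 4.18698 m along the incline.

y_top ≈ 4.19 m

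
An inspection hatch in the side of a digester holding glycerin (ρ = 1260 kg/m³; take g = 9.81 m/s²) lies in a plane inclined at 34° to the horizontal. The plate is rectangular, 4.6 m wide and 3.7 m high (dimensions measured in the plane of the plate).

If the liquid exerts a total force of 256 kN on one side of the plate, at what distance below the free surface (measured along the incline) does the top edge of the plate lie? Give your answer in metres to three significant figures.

y_top ≈ 0.326 m

γ = ρg = 1260 × 9.81 / 1000 = 12.3606 kN/m³.
A = 4.6 × 3.7 = 17.02 m².
From F = γ·h_c·A, the centroid depth is h_c = 256/(12.3606 × 17.02) = 1.21686 m.
Let θ = 34° be the plate's angle to the horizontal; measure y along the incline from where the plane meets the free surface. Vertical depth h = y·sinθ with sinθ = 0.559193.
Along the incline, y_c = h_c/sinθ = 1.21686/0.559193 = 2.1761 m.
The centroid lies 3.7/2 = 1.85 m below the top edge, so the top edge sits at y_top = 2.1761 − 1.85 = 0.3261 m along the incline.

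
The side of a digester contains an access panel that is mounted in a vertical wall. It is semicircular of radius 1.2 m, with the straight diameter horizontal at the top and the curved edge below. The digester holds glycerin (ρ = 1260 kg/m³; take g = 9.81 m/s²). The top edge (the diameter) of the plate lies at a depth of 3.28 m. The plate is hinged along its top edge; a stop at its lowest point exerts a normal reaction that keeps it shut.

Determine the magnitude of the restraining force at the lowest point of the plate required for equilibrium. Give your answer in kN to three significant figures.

γ = ρg = 1260 × 9.81 / 1000 = 12.3606 kN/m³.
The centroid of a semicircle lies 4r/(3π) = 0.509296 m from the diameter, here below the top edge, so the centroid depth is h_c = 3.28 + 0.509296 = 3.7893 m.
A = πr²/2 = π × 1.2²/2 = 2.26195 m².
Resultant F = γ·h_c·A = 12.3606 × 3.7893 × 2.26195 = 105.945 kN.
I_c = (π/8 − 8/(9π))·r⁴ = 0.109757 × 1.2⁴ = 0.227592 m⁴.
Centre of pressure: y_p = y_c + I_c/(y_c·A) = 3.7893 + 0.227592/(3.7893 × 2.26195) = 3.7893 + 0.0265531 = 3.81585 m along the plane.
The resultant acts 0.509296 + 0.0265531 = 0.535849 m (along the plate) below the hinge at the top edge, so the moment about the hinge is M = F × 0.535849 = 105.945 × 0.535849 = 56.7705 kN·m.
A normal force at the bottom, 1.2 m from the hinge, must supply this moment: P = 56.7705/1.2 = 47.3088 kN.

P ≈ 47.3 kN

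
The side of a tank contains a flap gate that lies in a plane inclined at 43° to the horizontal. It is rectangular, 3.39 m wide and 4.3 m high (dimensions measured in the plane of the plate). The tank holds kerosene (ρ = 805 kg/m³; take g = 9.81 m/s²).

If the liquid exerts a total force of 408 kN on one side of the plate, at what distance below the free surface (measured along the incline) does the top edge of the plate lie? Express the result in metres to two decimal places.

y_top ≈ 3.05 m

γ = ρg = 805 × 9.81 / 1000 = 7.89705 kN/m³.
A = 3.39 × 4.3 = 14.577 m².
From F = γ·h_c·A, the centroid depth is h_c = 408/(7.89705 × 14.577) = 3.54427 m.
Let θ = 43° be the plate's angle to the horizontal; measure y along the incline from where the plane meets the free surface. Vertical depth h = y·sinθ with sinθ = 0.681998.
Along the incline, y_c = h_c/sinθ = 3.54427/0.681998 = 5.19689 m.
The centroid lies 4.3/2 = 2.15 m below the top edge, so the top edge sits at y_top = 5.19689 − 2.15 = 3.04689 m along the incline.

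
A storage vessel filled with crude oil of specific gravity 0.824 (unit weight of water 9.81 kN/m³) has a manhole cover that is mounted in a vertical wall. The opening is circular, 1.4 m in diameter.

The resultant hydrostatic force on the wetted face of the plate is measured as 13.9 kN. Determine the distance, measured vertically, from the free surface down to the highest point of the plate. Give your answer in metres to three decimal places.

d_top ≈ 0.417 m

γ = 0.824 × 9.81 = 8.08344 kN/m³.
A = π(0.7)² = 1.53938 m².
From F = γ·h_c·A, the centroid depth is h_c = 13.9/(8.08344 × 1.53938) = 1.11705 m.
The centroid is at the centre, 0.7 m below the top of the plate, so the highest point sits at h_top = 1.11705 − 0.7 = 0.41705 m below the surface.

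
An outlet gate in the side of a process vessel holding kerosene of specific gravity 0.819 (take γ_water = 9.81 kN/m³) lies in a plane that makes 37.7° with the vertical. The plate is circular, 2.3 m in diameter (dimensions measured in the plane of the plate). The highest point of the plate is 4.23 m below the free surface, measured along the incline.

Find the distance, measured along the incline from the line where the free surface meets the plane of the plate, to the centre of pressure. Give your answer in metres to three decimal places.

γ = 0.819 × 9.81 = 8.03439 kN/m³.
The plate makes 37.7° with the vertical, i.e. θ = 90° − 37.7° = 52.3° to the horizontal. Measuring y along the incline from the free-surface line, vertical depth h = y·sinθ with sinθ = 0.791224.
The centroid is at the centre, 1.15 m below the top of the plate, so y_c = 4.23 + 1.15 = 5.38 m and h_c = 5.38 × 0.791224 = 4.25679 m.
A = π(1.15)² = 4.15476 m².
Resultant F = γ·h_c·A = 8.03439 × 4.25679 × 4.15476 = 142.096 kN.
I_c = πr⁴/4 = π × 1.15⁴/4 = 1.37367 m⁴.
Centre of pressure: y_p = y_c + I_c/(y_c·A) = 5.38 + 1.37367/(5.38 × 4.15476) = 5.38 + 0.0614546 = 5.44145 m along the plane.

y_p = 5.441 m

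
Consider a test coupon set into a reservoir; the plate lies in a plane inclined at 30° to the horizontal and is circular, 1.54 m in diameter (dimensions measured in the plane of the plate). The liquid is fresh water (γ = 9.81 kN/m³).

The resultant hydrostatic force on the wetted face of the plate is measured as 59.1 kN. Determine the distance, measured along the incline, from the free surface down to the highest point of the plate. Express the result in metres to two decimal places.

γ = 9.81 kN/m³.
A = π(0.77)² = 1.86265 m².
From F = γ·h_c·A, the centroid depth is h_c = 59.1/(9.81 × 1.86265) = 3.23435 m.
Let θ = 30° be the plate's angle to the horizontal; measure y along the incline from where the plane meets the free surface. Vertical depth h = y·sinθ with sinθ = 0.500000.
Along the incline, y_c = h_c/sinθ = 3.23435/0.500000 = 6.4687 m.
The centroid is at the centre, 0.77 m below the top of the plate, so the highest point sits at y_top = 6.4687 − 0.77 = 5.6987 m along the incline.

y_top ≈ 5.70 m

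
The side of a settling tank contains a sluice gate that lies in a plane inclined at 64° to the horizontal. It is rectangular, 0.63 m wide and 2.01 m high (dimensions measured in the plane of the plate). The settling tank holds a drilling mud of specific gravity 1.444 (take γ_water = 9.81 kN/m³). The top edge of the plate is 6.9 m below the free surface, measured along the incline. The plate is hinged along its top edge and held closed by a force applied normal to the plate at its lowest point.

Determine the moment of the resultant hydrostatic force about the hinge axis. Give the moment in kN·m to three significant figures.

γ = 1.444 × 9.81 = 14.16564 kN/m³.
Let θ = 64° be the plate's angle to the horizontal; measure y along the incline from where the plane meets the free surface. Vertical depth h = y·sinθ with sinθ = 0.898794.
The centroid lies 2.01/2 = 1.005 m below the top edge, so y_c = 6.9 + 1.005 = 7.905 m and h_c = 7.905 × 0.898794 = 7.10497 m.
A = 0.63 × 2.01 = 1.2663 m².
Resultant F = γ·h_c·A = 14.16564 × 7.10497 × 1.2663 = 127.449 kN.
I_c = b·h³/12 = 0.63 × 2.01³/12 = 0.426332 m⁴.
Centre of pressure: y_p = y_c + I_c/(y_c·A) = 7.905 + 0.426332/(7.905 × 1.2663) = 7.905 + 0.0425902 = 7.94759 m along the plane.
The resultant acts 1.005 + 0.0425902 = 1.04759 m (along the plate) below the hinge at the top edge, so the moment about the hinge is M = F × 1.04759 = 127.449 × 1.04759 = 133.514 kN·m.

M ≈ 134 kN·m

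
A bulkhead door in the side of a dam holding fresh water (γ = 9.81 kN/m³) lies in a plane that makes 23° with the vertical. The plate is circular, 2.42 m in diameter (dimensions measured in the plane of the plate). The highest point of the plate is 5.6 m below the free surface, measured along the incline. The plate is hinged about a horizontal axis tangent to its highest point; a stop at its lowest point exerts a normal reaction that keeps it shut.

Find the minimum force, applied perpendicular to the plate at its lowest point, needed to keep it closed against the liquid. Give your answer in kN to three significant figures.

γ = 9.81 kN/m³.
The plate makes 23° with the vertical, i.e. θ = 90° − 23° = 67° to the horizontal. Measuring y along the incline from the free-surface line, vertical depth h = y·sinθ with sinθ = 0.920505.
The centroid is at the centre, 1.21 m below the top of the plate, so y_c = 5.6 + 1.21 = 6.81 m and h_c = 6.81 × 0.920505 = 6.26864 m.
A = π(1.21)² = 4.59961 m².
Resultant F = γ·h_c·A = 9.81 × 6.26864 × 4.59961 = 282.855 kN.
I_c = πr⁴/4 = π × 1.21⁴/4 = 1.68357 m⁴.
Centre of pressure: y_p = y_c + I_c/(y_c·A) = 6.81 + 1.68357/(6.81 × 4.59961) = 6.81 + 0.0537481 = 6.86375 m along the plane.
The resultant acts 1.21 + 0.0537481 = 1.26375 m (along the plate) below the hinge at the top edge, so the moment about the hinge is M = F × 1.26375 = 282.855 × 1.26375 = 357.458 kN·m.
A normal force at the bottom, 2.42 m from the hinge, must supply this moment: P = 357.458/2.42 = 147.71 kN.

P ≈ 148 kN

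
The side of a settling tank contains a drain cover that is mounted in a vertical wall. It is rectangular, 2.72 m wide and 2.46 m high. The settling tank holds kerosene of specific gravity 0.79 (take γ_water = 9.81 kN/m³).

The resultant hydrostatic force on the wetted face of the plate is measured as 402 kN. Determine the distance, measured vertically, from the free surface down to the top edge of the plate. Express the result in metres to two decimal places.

γ = 0.79 × 9.81 = 7.7499 kN/m³.
A = 2.72 × 2.46 = 6.6912 m².
From F = γ·h_c·A, the centroid depth is h_c = 402/(7.7499 × 6.6912) = 7.75222 m.
The centroid lies 2.46/2 = 1.23 m below the top edge, so the top edge sits at h_top = 7.75222 − 1.23 = 6.52222 m below the surface.

d_top ≈ 6.52 m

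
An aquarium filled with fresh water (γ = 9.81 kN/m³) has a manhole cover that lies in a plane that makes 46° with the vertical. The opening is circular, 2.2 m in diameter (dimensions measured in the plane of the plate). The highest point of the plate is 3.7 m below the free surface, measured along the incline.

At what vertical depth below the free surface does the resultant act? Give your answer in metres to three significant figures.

h_p = 3.38 m

γ = 9.81 kN/m³.
The plate makes 46° with the vertical, i.e. θ = 90° − 46° = 44° to the horizontal. Measuring y along the incline from the free-surface line, vertical depth h = y·sinθ with sinθ = 0.694658.
The centroid is at the centre, 1.1 m below the top of the plate, so y_c = 3.7 + 1.1 = 4.8 m and h_c = 4.8 × 0.694658 = 3.33436 m.
A = π(1.1)² = 3.80133 m².
Resultant F = γ·h_c·A = 9.81 × 3.33436 × 3.80133 = 124.342 kN.
I_c = πr⁴/4 = π × 1.1⁴/4 = 1.1499 m⁴.
Centre of pressure: y_p = y_c + I_c/(y_c·A) = 4.8 + 1.1499/(4.8 × 3.80133) = 4.8 + 0.0630207 = 4.86302 m along the plane.
Vertically, h_p = y_p·sinθ = 4.86302 × 0.694658 = 3.37814 m.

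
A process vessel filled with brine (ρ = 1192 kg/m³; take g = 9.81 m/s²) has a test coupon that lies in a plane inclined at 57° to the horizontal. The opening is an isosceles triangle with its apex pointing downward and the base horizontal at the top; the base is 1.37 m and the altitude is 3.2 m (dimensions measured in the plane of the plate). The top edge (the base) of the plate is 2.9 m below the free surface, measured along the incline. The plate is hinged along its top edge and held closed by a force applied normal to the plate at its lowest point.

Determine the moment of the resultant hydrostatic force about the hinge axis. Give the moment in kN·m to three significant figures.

M ≈ 103 kN·m

γ = ρg = 1192 × 9.81 / 1000 = 11.69352 kN/m³.
Let θ = 57° be the plate's angle to the horizontal; measure y along the incline from where the plane meets the free surface. Vertical depth h = y·sinθ with sinθ = 0.838671.
With the apex down, the centroid sits h/3 = 3.2/3 = 1.06667 m below the base (the top edge), so y_c = 2.9 + 1.06667 = 3.96667 m and h_c = 3.96667 × 0.838671 = 3.32673 m.
A = ½ × 1.37 × 3.2 = 2.192 m².
Resultant F = γ·h_c·A = 11.69352 × 3.32673 × 2.192 = 85.2714 kN.
I_c = b·h³/36 = 1.37 × 3.2³/36 = 1.247 m⁴.
Centre of pressure: y_p = y_c + I_c/(y_c·A) = 3.96667 + 1.247/(3.96667 × 2.192) = 3.96667 + 0.143417 = 4.11009 m along the plane.
The resultant acts 1.06667 + 0.143417 = 1.21009 m (along the plate) below the hinge at the top edge, so the moment about the hinge is M = F × 1.21009 = 85.2714 × 1.21009 = 103.186 kN·m.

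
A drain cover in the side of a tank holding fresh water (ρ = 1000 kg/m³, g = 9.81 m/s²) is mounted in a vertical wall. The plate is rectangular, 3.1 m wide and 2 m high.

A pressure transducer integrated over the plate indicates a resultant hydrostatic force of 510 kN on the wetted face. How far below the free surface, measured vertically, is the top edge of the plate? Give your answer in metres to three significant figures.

γ = ρg = 1000 × 9.81 = 9810 N/m³ = 9.81 kN/m³.
A = 3.1 × 2 = 6.2 m².
From F = γ·h_c·A, the centroid depth is h_c = 510/(9.81 × 6.2) = 8.38512 m.
The centroid lies 2/2 = 1 m below the top edge, so the top edge sits at h_top = 8.38512 − 1 = 7.38512 m below the surface.

d_top ≈ 7.39 m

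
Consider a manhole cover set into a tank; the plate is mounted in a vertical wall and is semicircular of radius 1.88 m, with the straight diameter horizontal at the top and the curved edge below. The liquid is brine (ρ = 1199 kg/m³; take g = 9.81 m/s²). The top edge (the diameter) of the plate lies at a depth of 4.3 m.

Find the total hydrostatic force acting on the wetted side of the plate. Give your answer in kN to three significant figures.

F ≈ 333 kN

γ = ρg = 1199 × 9.81 / 1000 = 11.76219 kN/m³.
The centroid of a semicircle lies 4r/(3π) = 0.797897 m from the diameter, here below the top edge, so the centroid depth is h_c = 4.3 + 0.797897 = 5.0979 m.
A = πr²/2 = π × 1.88²/2 = 5.55182 m².
Resultant F = γ·h_c·A = 11.76219 × 5.0979 × 5.55182 = 332.901 kN.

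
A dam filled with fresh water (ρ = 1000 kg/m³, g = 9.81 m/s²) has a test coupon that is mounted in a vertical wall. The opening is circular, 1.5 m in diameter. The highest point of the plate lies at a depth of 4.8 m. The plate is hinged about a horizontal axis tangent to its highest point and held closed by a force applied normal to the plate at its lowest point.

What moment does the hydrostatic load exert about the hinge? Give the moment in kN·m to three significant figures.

γ = ρg = 1000 × 9.81 = 9810 N/m³ = 9.81 kN/m³.
The centroid is at the centre, 0.75 m below the top of the plate, so the centroid depth is h_c = 4.8 + 0.75 = 5.55 m.
A = π(0.75)² = 1.76715 m².
Resultant F = γ·h_c·A = 9.81 × 5.55 × 1.76715 = 96.2134 kN.
I_c = πr⁴/4 = π × 0.75⁴/4 = 0.248505 m⁴.
Centre of pressure: y_p = y_c + I_c/(y_c·A) = 5.55 + 0.248505/(5.55 × 1.76715) = 5.55 + 0.0253378 = 5.57534 m along the plane.
The resultant acts 0.75 + 0.0253378 = 0.775338 m (along the plate) below the hinge at the top edge, so the moment about the hinge is M = F × 0.775338 = 96.2134 × 0.775338 = 74.5979 kN·m.

M ≈ 74.6 kN·m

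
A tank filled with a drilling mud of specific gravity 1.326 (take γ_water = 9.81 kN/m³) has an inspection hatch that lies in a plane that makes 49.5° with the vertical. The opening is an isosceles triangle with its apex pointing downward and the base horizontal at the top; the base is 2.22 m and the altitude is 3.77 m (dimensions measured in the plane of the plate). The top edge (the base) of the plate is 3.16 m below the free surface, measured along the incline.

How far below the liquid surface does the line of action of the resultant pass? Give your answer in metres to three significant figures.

h_p = 2.98 m

γ = 1.326 × 9.81 = 13.00806 kN/m³.
The plate makes 49.5° with the vertical, i.e. θ = 90° − 49.5° = 40.5° to the horizontal. Measuring y along the incline from the free-surface line, vertical depth h = y·sinθ with sinθ = 0.649448.
With the apex down, the centroid sits h/3 = 3.77/3 = 1.25667 m below the base (the top edge), so y_c = 3.16 + 1.25667 = 4.41667 m and h_c = 4.41667 × 0.649448 = 2.8684 m.
A = ½ × 2.22 × 3.77 = 4.1847 m².
Resultant F = γ·h_c·A = 13.00806 × 2.8684 × 4.1847 = 156.141 kN.
I_c = b·h³/36 = 2.22 × 3.77³/36 = 3.30426 m⁴.
Centre of pressure: y_p = y_c + I_c/(y_c·A) = 4.41667 + 3.30426/(4.41667 × 4.1847) = 4.41667 + 0.178778 = 4.59545 m along the plane.
Vertically, h_p = y_p·sinθ = 4.59545 × 0.649448 = 2.98451 m.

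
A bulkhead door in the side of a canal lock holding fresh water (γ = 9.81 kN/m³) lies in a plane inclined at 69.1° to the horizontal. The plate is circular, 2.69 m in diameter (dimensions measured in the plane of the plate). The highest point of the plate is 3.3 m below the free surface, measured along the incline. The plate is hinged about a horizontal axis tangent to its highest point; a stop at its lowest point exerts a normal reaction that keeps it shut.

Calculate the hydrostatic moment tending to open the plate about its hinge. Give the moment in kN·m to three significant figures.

γ = 9.81 kN/m³.
Let θ = 69.1° be the plate's angle to the horizontal; measure y along the incline from where the plane meets the free surface. Vertical depth h = y·sinθ with sinθ = 0.934204.
The centroid is at the centre, 1.345 m below the top of the plate, so y_c = 3.3 + 1.345 = 4.645 m and h_c = 4.645 × 0.934204 = 4.33938 m.
A = π(1.345)² = 5.68322 m².
Resultant F = γ·h_c·A = 9.81 × 4.33938 × 5.68322 = 241.931 kN.
I_c = πr⁴/4 = π × 1.345⁴/4 = 2.57027 m⁴.
Centre of pressure: y_p = y_c + I_c/(y_c·A) = 4.645 + 2.57027/(4.645 × 5.68322) = 4.645 + 0.097364 = 4.74236 m along the plane.
The resultant acts 1.345 + 0.097364 = 1.44236 m (along the plate) below the hinge at the top edge, so the moment about the hinge is M = F × 1.44236 = 241.931 × 1.44236 = 348.952 kN·m.

M ≈ 349 kN·m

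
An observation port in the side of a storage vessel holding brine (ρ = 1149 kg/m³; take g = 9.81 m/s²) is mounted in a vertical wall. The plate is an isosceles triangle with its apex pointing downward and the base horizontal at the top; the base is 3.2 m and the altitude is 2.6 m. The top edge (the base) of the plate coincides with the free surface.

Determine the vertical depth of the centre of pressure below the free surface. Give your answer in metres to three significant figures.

γ = ρg = 1149 × 9.81 / 1000 = 11.27169 kN/m³.
With the apex down, the centroid sits h/3 = 2.6/3 = 0.866667 m below the base (the top edge), so the centroid depth is h_c = 0.866667 m.
A = ½ × 3.2 × 2.6 = 4.16 m².
Resultant F = γ·h_c·A = 11.27169 × 0.866667 × 4.16 = 40.6382 kN.
I_c = b·h³/36 = 3.2 × 2.6³/36 = 1.56231 m⁴.
Centre of pressure: y_p = y_c + I_c/(y_c·A) = 0.866667 + 1.56231/(0.866667 × 4.16) = 0.866667 + 0.433333 = 1.3 m along the plane.

h_p = 1.30 m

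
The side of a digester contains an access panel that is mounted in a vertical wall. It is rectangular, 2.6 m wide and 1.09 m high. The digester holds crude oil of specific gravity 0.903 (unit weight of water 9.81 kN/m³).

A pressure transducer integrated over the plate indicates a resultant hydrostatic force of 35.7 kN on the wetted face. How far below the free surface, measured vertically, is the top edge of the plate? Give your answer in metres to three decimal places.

d_top ≈ 0.877 m

γ = 0.903 × 9.81 = 8.85843 kN/m³.
A = 2.6 × 1.09 = 2.834 m².
From F = γ·h_c·A, the centroid depth is h_c = 35.7/(8.85843 × 2.834) = 1.42204 m.
The centroid lies 1.09/2 = 0.545 m below the top edge, so the top edge sits at h_top = 1.42204 − 0.545 = 0.87704 m below the surface.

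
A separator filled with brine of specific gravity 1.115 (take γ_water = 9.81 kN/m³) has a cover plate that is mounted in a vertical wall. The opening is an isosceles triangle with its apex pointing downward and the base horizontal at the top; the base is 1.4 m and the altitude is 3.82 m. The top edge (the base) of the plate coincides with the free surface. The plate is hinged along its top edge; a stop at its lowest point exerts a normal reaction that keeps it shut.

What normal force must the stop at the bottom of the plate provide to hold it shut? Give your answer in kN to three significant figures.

γ = 1.115 × 9.81 = 10.93815 kN/m³.
With the apex down, the centroid sits h/3 = 3.82/3 = 1.27333 m below the base (the top edge), so the centroid depth is h_c = 1.27333 m.
A = ½ × 1.4 × 3.82 = 2.674 m².
Resultant F = γ·h_c·A = 10.93815 × 1.27333 × 2.674 = 37.2431 kN.
I_c = b·h³/36 = 1.4 × 3.82³/36 = 2.16778 m⁴.
Centre of pressure: y_p = y_c + I_c/(y_c·A) = 1.27333 + 2.16778/(1.27333 × 2.674) = 1.27333 + 0.636668 = 1.91 m along the plane.
The resultant acts 1.27333 + 0.636668 = 1.91 m (along the plate) below the hinge at the top edge, so the moment about the hinge is M = F × 1.91 = 37.2431 × 1.91 = 71.1343 kN·m.
A normal force at the bottom, 3.82 m from the hinge, must supply this moment: P = 71.1343/3.82 = 18.6215 kN.

P ≈ 18.6 kN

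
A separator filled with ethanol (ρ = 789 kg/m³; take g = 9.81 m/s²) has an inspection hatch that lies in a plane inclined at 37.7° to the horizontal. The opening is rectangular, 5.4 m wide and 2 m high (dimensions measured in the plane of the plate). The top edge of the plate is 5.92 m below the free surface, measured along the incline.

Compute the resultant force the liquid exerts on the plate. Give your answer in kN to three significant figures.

γ = ρg = 789 × 9.81 / 1000 = 7.74009 kN/m³.
Let θ = 37.7° be the plate's angle to the horizontal; measure y along the incline from where the plane meets the free surface. Vertical depth h = y·sinθ with sinθ = 0.611527.
The centroid lies 2/2 = 1 m below the top edge, so y_c = 5.92 + 1 = 6.92 m and h_c = 6.92 × 0.611527 = 4.23177 m.
A = 5.4 × 2 = 10.8 m².
Resultant F = γ·h_c·A = 7.74009 × 4.23177 × 10.8 = 353.746 kN.

F ≈ 354 kN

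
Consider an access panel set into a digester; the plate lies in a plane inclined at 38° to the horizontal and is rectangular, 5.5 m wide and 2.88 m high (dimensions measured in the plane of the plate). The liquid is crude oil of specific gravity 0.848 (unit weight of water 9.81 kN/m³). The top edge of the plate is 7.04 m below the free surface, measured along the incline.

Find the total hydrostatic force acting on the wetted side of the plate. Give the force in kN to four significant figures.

γ = 0.848 × 9.81 = 8.31888 kN/m³.
Let θ = 38° be the plate's angle to the horizontal; measure y along the incline from where the plane meets the free surface. Vertical depth h = y·sinθ with sinθ = 0.615661.
The centroid lies 2.88/2 = 1.44 m below the top edge, so y_c = 7.04 + 1.44 = 8.48 m and h_c = 8.48 × 0.615661 = 5.22081 m.
A = 5.5 × 2.88 = 15.84 m².
Resultant F = γ·h_c·A = 8.31888 × 5.22081 × 15.84 = 687.952 kN.

F ≈ 688.0 kN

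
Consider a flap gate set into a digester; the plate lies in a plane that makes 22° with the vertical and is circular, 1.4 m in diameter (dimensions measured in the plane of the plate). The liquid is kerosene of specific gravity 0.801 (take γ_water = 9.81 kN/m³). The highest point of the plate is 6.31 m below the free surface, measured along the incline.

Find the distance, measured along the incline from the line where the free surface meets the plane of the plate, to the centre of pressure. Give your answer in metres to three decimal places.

y_p = 7.027 m

γ = 0.801 × 9.81 = 7.85781 kN/m³.
The plate makes 22° with the vertical, i.e. θ = 90° − 22° = 68° to the horizontal. Measuring y along the incline from the free-surface line, vertical depth h = y·sinθ with sinθ = 0.927184.
The centroid is at the centre, 0.7 m below the top of the plate, so y_c = 6.31 + 0.7 = 7.01 m and h_c = 7.01 × 0.927184 = 6.49956 m.
A = π(0.7)² = 1.53938 m².
Resultant F = γ·h_c·A = 7.85781 × 6.49956 × 1.53938 = 78.6197 kN.
I_c = πr⁴/4 = π × 0.7⁴/4 = 0.188574 m⁴.
Centre of pressure: y_p = y_c + I_c/(y_c·A) = 7.01 + 0.188574/(7.01 × 1.53938) = 7.01 + 0.017475 = 7.02747 m along the plane.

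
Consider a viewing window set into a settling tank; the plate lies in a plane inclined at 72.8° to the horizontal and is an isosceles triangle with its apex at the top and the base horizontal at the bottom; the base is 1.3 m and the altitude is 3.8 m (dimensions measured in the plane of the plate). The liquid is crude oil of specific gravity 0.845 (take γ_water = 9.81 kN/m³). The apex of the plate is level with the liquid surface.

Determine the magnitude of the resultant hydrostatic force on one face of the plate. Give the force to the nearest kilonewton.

γ = 0.845 × 9.81 = 8.28945 kN/m³.
Let θ = 72.8° be the plate's angle to the horizontal; measure y along the incline from where the plane meets the free surface. Vertical depth h = y·sinθ with sinθ = 0.955278.
With the apex up, the centroid sits 2h/3 = 2 × 3.8/3 = 2.53333 m below the apex, so y_c = 2.53333 m and h_c = 2.53333 × 0.955278 = 2.42003 m.
A = ½ × 1.3 × 3.8 = 2.47 m².
Resultant F = γ·h_c·A = 8.28945 × 2.42003 × 2.47 = 49.55 kN.

F ≈ 50 kN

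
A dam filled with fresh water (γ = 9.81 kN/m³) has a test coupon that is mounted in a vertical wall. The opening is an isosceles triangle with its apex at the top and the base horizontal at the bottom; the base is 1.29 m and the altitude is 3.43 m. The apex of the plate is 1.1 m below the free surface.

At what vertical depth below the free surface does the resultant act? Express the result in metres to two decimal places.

h_p = 3.58 m

γ = 9.81 kN/m³.
With the apex up, the centroid sits 2h/3 = 2 × 3.43/3 = 2.28667 m below the apex, so the centroid depth is h_c = 1.1 + 2.28667 = 3.38667 m.
A = ½ × 1.29 × 3.43 = 2.21235 m².
Resultant F = γ·h_c·A = 9.81 × 3.38667 × 2.21235 = 73.5014 kN.
I_c = b·h³/36 = 1.29 × 3.43³/36 = 1.446 m⁴.
Centre of pressure: y_p = y_c + I_c/(y_c·A) = 3.38667 + 1.446/(3.38667 × 2.21235) = 3.38667 + 0.192993 = 3.57966 m along the plane.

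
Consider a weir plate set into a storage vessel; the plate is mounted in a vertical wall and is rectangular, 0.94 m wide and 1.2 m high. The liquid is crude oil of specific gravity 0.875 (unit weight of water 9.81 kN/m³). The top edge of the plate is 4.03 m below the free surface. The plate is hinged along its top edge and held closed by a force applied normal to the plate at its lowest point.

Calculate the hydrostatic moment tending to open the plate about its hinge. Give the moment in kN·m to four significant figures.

M ≈ 28.06 kN·m

γ = 0.875 × 9.81 = 8.58375 kN/m³.
The centroid lies 1.2/2 = 0.6 m below the top edge, so the centroid depth is h_c = 4.03 + 0.6 = 4.63 m.
A = 0.94 × 1.2 = 1.128 m².
Resultant F = γ·h_c·A = 8.58375 × 4.63 × 1.128 = 44.8298 kN.
I_c = b·h³/12 = 0.94 × 1.2³/12 = 0.13536 m⁴.
Centre of pressure: y_p = y_c + I_c/(y_c·A) = 4.63 + 0.13536/(4.63 × 1.128) = 4.63 + 0.0259179 = 4.65592 m along the plane.
The resultant acts 0.6 + 0.0259179 = 0.625918 m (along the plate) below the hinge at the top edge, so the moment about the hinge is M = F × 0.625918 = 44.8298 × 0.625918 = 28.0598 kN·m.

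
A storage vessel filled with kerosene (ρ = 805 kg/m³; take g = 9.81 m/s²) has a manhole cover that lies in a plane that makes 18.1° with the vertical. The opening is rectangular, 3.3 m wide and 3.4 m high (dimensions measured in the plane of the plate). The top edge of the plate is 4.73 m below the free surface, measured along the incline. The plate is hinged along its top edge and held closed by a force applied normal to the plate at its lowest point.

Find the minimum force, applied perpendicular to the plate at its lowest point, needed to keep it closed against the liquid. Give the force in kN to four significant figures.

P ≈ 294.6 kN

γ = ρg = 805 × 9.81 / 1000 = 7.89705 kN/m³.
The plate makes 18.1° with the vertical, i.e. θ = 90° − 18.1° = 71.9° to the horizontal. Measuring y along the incline from the free-surface line, vertical depth h = y·sinθ with sinθ = 0.950516.
The centroid lies 3.4/2 = 1.7 m below the top edge, so y_c = 4.73 + 1.7 = 6.43 m and h_c = 6.43 × 0.950516 = 6.11182 m.
A = 3.3 × 3.4 = 11.22 m².
Resultant F = γ·h_c·A = 7.89705 × 6.11182 × 11.22 = 541.537 kN.
I_c = b·h³/12 = 3.3 × 3.4³/12 = 10.8086 m⁴.
Centre of pressure: y_p = y_c + I_c/(y_c·A) = 6.43 + 10.8086/(6.43 × 11.22) = 6.43 + 0.149819 = 6.57982 m along the plane.
The resultant acts 1.7 + 0.149819 = 1.84982 m (along the plate) below the hinge at the top edge, so the moment about the hinge is M = F × 1.84982 = 541.537 × 1.84982 = 1001.75 kN·m.
A normal force at the bottom, 3.4 m from the hinge, must supply this moment: P = 1001.75/3.4 = 294.632 kN.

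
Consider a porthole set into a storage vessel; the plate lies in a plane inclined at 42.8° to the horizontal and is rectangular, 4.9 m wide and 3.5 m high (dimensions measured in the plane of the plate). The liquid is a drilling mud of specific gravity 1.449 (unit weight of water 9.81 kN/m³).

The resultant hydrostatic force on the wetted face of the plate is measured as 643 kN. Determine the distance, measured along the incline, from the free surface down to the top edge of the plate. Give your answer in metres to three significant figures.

γ = 1.449 × 9.81 = 14.21469 kN/m³.
A = 4.9 × 3.5 = 17.15 m².
From F = γ·h_c·A, the centroid depth is h_c = 643/(14.21469 × 17.15) = 2.6376 m.
Let θ = 42.8° be the plate's angle to the horizontal; measure y along the incline from where the plane meets the free surface. Vertical depth h = y·sinθ with sinθ = 0.679441.
Along the incline, y_c = h_c/sinθ = 2.6376/0.679441 = 3.88201 m.
The centroid lies 3.5/2 = 1.75 m below the top edge, so the top edge sits at y_top = 3.88201 − 1.75 = 2.13201 m along the incline.

y_top ≈ 2.13 m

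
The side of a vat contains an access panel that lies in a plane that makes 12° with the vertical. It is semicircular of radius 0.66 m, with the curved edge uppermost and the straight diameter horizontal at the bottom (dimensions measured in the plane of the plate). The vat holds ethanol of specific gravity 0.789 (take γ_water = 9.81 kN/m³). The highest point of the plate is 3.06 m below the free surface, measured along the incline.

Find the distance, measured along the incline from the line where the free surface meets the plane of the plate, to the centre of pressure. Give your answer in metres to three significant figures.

γ = 0.789 × 9.81 = 7.74009 kN/m³.
The plate makes 12° with the vertical, i.e. θ = 90° − 12° = 78° to the horizontal. Measuring y along the incline from the free-surface line, vertical depth h = y·sinθ with sinθ = 0.978148.
The centroid lies 4r/(3π) = 0.280113 m above the diameter, so r − 4r/(3π) = 0.66 − 0.280113 = 0.379887 m below the topmost point, so y_c = 3.06 + 0.379887 = 3.43989 m and h_c = 3.43989 × 0.978148 = 3.36472 m.
A = πr²/2 = π × 0.66²/2 = 0.684239 m².
Resultant F = γ·h_c·A = 7.74009 × 3.36472 × 0.684239 = 17.8198 kN.
I_c = (π/8 − 8/(9π))·r⁴ = 0.109757 × 0.66⁴ = 0.0208261 m⁴.
Centre of pressure: y_p = y_c + I_c/(y_c·A) = 3.43989 + 0.0208261/(3.43989 × 0.684239) = 3.43989 + 0.00884821 = 3.44874 m along the plane.

y_p = 3.45 m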